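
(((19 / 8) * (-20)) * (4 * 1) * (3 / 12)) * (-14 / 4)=665 / 4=166.25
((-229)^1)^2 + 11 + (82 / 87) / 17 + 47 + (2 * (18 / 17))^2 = 1320096503 / 25143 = 52503.54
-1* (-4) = 4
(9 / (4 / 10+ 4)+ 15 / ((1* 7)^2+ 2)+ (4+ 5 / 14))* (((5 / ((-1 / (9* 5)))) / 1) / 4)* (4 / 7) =-1972350 / 9163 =-215.25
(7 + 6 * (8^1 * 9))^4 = 37141383841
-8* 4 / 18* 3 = -16 / 3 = -5.33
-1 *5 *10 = -50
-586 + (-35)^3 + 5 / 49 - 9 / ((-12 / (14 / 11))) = -46849819 / 1078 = -43459.94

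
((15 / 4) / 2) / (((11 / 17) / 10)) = 1275 / 44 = 28.98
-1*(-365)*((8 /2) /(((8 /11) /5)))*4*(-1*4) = -160600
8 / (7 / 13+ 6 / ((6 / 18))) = 104 / 241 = 0.43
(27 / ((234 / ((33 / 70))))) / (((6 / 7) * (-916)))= -0.00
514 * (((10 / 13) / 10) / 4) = 257 / 26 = 9.88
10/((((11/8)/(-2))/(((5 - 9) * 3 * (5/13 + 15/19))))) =204.93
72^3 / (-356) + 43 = -89485 / 89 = -1005.45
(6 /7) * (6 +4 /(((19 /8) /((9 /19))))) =14724 /2527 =5.83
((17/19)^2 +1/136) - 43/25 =-1119503/1227400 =-0.91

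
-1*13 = -13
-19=-19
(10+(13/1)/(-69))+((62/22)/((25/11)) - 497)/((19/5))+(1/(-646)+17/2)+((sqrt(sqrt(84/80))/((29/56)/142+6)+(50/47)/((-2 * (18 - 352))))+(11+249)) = 3976 * sqrt(2) * 21^(1/4) * 5^(3/4)/238705+13612227781/92068770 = 148.02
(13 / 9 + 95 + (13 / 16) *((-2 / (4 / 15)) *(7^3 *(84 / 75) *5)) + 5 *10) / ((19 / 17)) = -14147519 / 1368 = -10341.75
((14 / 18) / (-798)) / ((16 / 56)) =-7 / 2052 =-0.00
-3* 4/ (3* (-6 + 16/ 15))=30/ 37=0.81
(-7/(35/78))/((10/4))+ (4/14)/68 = -37103/5950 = -6.24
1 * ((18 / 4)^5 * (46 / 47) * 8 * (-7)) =-9506889 / 94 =-101137.12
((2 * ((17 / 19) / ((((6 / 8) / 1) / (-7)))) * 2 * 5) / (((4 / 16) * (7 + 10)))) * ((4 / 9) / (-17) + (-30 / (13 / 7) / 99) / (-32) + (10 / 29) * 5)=-2420537980 / 36165987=-66.93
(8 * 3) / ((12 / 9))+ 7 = 25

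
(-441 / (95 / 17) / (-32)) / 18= 833 / 6080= 0.14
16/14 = 8/7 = 1.14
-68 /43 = -1.58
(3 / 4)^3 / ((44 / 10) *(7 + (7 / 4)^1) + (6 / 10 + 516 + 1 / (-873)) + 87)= 117855 / 179376736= 0.00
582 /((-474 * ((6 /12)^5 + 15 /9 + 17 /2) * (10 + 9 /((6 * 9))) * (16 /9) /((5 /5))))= -31428 /4717801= -0.01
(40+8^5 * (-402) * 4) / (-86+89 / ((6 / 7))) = -316145424 / 107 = -2954630.13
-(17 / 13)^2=-289 / 169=-1.71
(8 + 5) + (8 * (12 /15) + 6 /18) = 296 /15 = 19.73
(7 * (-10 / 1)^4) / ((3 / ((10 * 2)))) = 1400000 / 3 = 466666.67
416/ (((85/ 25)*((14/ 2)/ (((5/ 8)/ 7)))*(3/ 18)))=9.36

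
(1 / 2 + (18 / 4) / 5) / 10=7 / 50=0.14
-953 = -953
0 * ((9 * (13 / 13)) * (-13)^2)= 0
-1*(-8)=8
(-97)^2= 9409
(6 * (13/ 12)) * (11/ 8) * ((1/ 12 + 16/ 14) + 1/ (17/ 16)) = 442585/ 22848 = 19.37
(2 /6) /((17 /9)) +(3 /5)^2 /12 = 351 /1700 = 0.21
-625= -625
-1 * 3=-3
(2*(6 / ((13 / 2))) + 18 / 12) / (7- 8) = -87 / 26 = -3.35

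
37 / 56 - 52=-2875 / 56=-51.34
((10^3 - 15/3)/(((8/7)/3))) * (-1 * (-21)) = 438795/8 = 54849.38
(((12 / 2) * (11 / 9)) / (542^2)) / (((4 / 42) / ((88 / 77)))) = 22 / 73441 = 0.00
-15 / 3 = -5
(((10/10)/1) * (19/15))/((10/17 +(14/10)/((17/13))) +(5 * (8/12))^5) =26163/8534263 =0.00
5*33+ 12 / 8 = 333 / 2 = 166.50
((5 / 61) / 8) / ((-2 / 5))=-25 / 976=-0.03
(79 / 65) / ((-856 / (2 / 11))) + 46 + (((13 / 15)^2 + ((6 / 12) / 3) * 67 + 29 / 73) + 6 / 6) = 59.31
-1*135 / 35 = -27 / 7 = -3.86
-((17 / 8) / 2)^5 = -1419857 / 1048576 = -1.35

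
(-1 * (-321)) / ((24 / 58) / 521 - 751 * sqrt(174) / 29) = -632553348673 * sqrt(174) / 8879393735530 - 9699978 / 4439696867765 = -0.94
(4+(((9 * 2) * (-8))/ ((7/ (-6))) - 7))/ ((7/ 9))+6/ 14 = 7608/ 49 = 155.27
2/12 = 0.17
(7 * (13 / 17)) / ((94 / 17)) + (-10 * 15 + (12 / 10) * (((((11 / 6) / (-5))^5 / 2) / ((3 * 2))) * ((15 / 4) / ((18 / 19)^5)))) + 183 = 195463113641257697 / 5754868300800000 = 33.96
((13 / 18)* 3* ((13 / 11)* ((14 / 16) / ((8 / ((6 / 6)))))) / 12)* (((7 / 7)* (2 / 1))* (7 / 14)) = 1183 / 50688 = 0.02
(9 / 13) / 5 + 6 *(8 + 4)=4689 / 65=72.14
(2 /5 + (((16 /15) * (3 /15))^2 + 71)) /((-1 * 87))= -401881 /489375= -0.82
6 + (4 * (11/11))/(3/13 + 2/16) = 638/37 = 17.24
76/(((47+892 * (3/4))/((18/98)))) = 171/8771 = 0.02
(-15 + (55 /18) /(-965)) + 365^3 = 168930580129 /3474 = 48627110.00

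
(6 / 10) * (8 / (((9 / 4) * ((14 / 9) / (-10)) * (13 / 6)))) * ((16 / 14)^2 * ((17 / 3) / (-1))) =46.85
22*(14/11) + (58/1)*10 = 608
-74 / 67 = -1.10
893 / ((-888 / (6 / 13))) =-893 / 1924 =-0.46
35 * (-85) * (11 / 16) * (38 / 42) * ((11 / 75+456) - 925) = 31234423 / 36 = 867622.86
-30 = -30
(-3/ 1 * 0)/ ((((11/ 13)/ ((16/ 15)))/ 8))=0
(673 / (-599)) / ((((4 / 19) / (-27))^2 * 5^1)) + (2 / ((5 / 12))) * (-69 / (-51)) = -3005626161 / 814640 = -3689.51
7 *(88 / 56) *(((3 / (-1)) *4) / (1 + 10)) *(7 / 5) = -84 / 5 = -16.80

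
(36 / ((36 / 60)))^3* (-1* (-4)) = 864000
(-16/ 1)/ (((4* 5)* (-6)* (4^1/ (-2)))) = -1/ 15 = -0.07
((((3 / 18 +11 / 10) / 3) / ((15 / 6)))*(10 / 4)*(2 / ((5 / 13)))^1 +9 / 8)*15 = 5977 / 120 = 49.81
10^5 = 100000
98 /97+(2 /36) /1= 1861 /1746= 1.07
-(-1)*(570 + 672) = 1242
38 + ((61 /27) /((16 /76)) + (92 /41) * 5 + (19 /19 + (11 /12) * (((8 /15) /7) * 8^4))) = 53781289 /154980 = 347.02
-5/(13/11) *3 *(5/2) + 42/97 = -78933/2522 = -31.30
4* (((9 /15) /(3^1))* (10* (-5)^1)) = -40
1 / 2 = 0.50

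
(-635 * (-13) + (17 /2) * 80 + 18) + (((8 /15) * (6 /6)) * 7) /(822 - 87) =14100983 /1575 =8953.01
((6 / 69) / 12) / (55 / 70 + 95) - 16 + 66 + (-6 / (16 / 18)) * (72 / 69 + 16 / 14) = 22826551 / 647703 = 35.24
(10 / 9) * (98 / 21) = 5.19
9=9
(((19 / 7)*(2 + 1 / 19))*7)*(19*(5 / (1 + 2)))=1235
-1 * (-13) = 13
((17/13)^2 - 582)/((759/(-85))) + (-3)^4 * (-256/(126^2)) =400248041/6285279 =63.68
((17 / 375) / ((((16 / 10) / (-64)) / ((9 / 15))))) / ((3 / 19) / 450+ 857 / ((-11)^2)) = -1875984 / 12212855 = -0.15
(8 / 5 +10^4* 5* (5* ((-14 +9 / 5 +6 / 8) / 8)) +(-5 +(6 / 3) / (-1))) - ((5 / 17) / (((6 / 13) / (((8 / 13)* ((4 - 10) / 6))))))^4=-24207101748979 / 67652010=-357817.92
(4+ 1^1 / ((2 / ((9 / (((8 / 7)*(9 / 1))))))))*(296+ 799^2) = 45347487 / 16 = 2834217.94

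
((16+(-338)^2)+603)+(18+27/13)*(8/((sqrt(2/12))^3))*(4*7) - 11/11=350784*sqrt(6)/13+114862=180957.52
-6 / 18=-1 / 3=-0.33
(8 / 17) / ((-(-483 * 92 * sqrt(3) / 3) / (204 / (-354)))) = -0.00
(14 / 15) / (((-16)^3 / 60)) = -0.01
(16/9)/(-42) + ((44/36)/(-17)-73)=-234916/3213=-73.11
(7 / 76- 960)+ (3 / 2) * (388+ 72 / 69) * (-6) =-7798351 / 1748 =-4461.30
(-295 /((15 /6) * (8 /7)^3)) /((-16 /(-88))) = -222607 /512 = -434.78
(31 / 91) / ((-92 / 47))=-1457 / 8372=-0.17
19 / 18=1.06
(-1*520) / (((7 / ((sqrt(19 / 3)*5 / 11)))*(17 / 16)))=-41600*sqrt(57) / 3927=-79.98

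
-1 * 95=-95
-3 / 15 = -0.20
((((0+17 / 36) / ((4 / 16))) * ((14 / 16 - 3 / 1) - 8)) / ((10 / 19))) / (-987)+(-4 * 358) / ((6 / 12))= -2863.96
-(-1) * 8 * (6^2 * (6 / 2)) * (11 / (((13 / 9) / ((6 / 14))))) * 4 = 1026432 / 91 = 11279.47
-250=-250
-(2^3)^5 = -32768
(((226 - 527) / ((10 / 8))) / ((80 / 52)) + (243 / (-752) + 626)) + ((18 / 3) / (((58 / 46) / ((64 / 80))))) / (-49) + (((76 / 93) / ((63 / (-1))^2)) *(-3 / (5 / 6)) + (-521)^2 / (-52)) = -1381021235160811 / 290683738800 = -4750.94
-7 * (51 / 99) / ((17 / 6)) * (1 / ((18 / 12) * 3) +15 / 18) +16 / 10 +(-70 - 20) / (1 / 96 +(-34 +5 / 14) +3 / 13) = 38749729 / 13130865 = 2.95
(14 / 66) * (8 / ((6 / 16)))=4.53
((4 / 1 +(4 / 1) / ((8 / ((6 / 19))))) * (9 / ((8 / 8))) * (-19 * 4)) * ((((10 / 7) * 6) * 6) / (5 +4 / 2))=-1023840 / 49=-20894.69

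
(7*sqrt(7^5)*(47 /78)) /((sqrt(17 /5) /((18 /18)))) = 16121*sqrt(595) /1326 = 296.56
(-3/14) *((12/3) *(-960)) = 5760/7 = 822.86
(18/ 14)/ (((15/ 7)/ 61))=36.60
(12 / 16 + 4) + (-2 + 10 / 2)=31 / 4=7.75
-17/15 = -1.13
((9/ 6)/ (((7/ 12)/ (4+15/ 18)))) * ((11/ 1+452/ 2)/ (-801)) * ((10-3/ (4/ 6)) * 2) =-25201/ 623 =-40.45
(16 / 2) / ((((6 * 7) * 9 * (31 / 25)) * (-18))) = -50 / 52731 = -0.00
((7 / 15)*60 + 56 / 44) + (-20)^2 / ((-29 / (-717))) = 3164138 / 319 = 9918.93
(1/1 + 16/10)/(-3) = -13/15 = -0.87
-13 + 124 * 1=111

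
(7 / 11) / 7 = 1 / 11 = 0.09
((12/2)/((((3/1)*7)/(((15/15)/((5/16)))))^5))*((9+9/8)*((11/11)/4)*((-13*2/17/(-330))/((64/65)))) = 173056/29464771875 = 0.00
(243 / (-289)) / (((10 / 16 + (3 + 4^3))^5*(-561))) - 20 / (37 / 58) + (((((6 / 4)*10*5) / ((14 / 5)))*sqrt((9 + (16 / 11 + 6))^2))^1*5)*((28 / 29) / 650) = -980919758011475573469793 / 34935651697971791616707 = -28.08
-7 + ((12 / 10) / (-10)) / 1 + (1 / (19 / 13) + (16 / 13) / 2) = -5.82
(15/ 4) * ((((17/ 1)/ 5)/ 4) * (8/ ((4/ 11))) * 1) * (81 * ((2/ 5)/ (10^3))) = 45441/ 20000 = 2.27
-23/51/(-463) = 23/23613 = 0.00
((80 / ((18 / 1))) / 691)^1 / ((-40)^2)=1 / 248760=0.00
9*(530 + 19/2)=9711/2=4855.50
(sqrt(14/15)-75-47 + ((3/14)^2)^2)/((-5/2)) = 4686671/96040-2 * sqrt(210)/75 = 48.41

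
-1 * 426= -426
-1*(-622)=622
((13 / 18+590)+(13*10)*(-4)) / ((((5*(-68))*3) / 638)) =-406087 / 9180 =-44.24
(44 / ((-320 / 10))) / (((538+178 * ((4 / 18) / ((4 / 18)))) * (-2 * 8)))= 11 / 91648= 0.00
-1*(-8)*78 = 624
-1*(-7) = 7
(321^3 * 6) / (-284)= -99228483 / 142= -698792.13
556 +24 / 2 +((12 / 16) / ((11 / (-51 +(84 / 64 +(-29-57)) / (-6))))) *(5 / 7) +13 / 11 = 5592151 / 9856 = 567.39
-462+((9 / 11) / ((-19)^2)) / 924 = -565057413 / 1223068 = -462.00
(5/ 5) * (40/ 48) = 5/ 6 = 0.83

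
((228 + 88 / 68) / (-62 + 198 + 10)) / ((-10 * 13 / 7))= -13643 / 161330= -0.08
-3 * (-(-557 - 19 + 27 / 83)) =-143343 / 83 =-1727.02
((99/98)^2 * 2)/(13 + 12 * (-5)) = -9801/225694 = -0.04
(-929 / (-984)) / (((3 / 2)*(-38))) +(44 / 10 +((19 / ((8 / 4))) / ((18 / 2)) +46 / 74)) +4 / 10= 6.46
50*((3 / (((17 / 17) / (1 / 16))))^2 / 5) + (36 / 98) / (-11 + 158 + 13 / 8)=0.35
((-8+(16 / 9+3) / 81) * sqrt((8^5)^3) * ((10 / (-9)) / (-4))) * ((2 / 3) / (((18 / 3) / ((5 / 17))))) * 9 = -303510323200 * sqrt(2) / 111537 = -3848305.18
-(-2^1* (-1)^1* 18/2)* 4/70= -1.03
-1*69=-69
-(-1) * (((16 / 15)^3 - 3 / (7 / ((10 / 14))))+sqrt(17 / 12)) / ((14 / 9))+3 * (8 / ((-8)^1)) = -621671 / 257250+3 * sqrt(51) / 28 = -1.65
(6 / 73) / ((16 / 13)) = 39 / 584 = 0.07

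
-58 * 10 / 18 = -290 / 9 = -32.22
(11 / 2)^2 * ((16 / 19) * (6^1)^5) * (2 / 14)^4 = 3763584 / 45619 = 82.50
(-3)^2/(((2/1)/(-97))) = -873/2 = -436.50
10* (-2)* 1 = -20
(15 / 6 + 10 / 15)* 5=95 / 6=15.83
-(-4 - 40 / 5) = 12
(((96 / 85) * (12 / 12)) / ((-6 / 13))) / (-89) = 208 / 7565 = 0.03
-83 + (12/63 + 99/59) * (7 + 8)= -22704/413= -54.97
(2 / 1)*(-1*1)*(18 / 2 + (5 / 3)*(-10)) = 46 / 3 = 15.33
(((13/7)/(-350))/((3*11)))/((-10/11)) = 13/73500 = 0.00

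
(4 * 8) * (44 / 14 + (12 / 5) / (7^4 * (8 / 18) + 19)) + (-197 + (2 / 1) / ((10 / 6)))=-32555883 / 342125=-95.16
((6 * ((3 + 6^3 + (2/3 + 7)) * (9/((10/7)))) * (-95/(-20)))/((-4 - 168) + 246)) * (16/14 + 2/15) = 129846/185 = 701.87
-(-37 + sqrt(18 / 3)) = 37 -sqrt(6) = 34.55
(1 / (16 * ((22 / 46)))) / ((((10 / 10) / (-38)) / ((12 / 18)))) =-437 / 132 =-3.31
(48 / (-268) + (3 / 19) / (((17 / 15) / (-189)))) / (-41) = 573711 / 887281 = 0.65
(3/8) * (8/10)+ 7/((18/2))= 97/90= 1.08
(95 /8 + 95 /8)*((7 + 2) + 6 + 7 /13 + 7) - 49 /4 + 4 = 527.04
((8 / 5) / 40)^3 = 1 / 15625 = 0.00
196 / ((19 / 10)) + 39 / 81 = 53167 / 513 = 103.64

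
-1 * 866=-866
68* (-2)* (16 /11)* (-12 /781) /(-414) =-4352 /592779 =-0.01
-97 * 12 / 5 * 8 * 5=-9312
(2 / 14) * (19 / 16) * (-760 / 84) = -1.53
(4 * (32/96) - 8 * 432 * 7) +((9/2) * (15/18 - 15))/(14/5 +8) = -1742153/72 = -24196.57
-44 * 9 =-396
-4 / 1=-4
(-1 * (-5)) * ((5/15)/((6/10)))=25/9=2.78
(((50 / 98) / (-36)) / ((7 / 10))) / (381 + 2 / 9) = -125 / 2353666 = -0.00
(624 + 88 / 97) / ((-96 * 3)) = -7577 / 3492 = -2.17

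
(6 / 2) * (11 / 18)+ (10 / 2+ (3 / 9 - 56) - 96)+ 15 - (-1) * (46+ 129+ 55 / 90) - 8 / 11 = 4460 / 99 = 45.05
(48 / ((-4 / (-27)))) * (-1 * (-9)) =2916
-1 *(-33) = 33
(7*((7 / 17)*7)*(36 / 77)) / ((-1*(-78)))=294 / 2431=0.12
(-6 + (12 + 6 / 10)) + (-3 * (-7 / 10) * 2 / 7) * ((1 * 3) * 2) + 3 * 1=66 / 5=13.20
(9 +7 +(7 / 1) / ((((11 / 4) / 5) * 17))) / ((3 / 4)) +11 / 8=35465 / 1496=23.71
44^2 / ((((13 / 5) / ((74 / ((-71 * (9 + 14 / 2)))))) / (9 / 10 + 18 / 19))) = -120879 / 1349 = -89.61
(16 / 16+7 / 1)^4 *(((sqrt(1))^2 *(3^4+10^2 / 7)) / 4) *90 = 61470720 / 7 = 8781531.43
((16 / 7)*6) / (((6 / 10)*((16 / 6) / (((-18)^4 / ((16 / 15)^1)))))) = 5904900 / 7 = 843557.14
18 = 18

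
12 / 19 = 0.63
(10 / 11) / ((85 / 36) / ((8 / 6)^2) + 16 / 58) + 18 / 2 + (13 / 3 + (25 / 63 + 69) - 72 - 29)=-36522517 / 2063061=-17.70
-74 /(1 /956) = -70744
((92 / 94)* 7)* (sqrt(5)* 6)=1932* sqrt(5) / 47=91.92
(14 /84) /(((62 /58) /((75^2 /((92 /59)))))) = 562.43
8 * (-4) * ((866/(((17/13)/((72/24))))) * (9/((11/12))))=-116722944/187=-624186.87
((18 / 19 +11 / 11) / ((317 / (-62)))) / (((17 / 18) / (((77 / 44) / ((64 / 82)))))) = -2962701 / 3276512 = -0.90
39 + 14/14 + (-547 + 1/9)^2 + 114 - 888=24166630/81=298353.46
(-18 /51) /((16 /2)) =-3 /68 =-0.04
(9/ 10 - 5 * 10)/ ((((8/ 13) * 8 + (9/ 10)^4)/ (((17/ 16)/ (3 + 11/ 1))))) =-0.67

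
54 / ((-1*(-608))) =27 / 304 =0.09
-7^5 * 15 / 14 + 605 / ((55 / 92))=-16995.50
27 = 27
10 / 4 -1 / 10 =12 / 5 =2.40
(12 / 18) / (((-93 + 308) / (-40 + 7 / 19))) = -502 / 4085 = -0.12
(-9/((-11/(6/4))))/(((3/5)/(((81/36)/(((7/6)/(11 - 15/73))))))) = 239355/5621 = 42.58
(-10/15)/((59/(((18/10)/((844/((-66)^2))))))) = -6534/62245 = -0.10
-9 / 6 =-3 / 2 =-1.50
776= 776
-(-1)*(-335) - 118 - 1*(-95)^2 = -9478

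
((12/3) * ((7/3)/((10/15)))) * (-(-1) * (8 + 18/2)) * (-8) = -1904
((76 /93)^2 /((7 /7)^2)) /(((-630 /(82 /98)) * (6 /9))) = -59204 /44499105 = -0.00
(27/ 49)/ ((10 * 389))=27/ 190610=0.00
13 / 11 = 1.18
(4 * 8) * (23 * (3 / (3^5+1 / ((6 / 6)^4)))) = 552 / 61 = 9.05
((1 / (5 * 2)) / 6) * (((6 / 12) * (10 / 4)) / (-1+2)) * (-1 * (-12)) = 1 / 4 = 0.25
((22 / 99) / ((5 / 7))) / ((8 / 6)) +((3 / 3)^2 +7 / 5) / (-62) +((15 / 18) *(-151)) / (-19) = 60232 / 8835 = 6.82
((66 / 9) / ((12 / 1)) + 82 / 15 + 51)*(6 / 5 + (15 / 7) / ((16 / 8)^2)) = 99.07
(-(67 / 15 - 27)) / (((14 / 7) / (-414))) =-4664.40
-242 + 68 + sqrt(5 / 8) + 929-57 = sqrt(10) / 4 + 698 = 698.79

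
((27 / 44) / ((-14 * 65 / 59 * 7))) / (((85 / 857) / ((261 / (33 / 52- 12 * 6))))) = 118772487 / 566731550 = 0.21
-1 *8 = -8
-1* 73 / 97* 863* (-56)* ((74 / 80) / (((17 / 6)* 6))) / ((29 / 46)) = 750570086 / 239105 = 3139.08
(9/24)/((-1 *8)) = -3/64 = -0.05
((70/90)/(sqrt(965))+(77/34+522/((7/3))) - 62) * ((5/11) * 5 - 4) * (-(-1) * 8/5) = -2966052/6545 - 1064 * sqrt(965)/477675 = -453.25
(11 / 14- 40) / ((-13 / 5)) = 2745 / 182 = 15.08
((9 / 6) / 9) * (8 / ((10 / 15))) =2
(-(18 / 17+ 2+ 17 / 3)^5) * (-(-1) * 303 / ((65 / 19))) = -4479525.85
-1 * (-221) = 221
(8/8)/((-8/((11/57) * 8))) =-11/57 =-0.19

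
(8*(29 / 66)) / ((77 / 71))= 8236 / 2541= 3.24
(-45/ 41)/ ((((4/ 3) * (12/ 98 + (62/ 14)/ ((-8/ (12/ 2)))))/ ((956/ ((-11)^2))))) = 2107980/ 1036849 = 2.03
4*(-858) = -3432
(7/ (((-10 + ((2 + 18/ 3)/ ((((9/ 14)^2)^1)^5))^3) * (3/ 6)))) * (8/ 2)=1186952431706053698400244129628/ 6195566471048265051935887962947335051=0.00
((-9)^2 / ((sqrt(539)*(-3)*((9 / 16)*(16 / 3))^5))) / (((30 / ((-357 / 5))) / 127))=2159*sqrt(11) / 4950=1.45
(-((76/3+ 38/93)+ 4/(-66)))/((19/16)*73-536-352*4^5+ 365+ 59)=420352/5900227179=0.00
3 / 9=1 / 3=0.33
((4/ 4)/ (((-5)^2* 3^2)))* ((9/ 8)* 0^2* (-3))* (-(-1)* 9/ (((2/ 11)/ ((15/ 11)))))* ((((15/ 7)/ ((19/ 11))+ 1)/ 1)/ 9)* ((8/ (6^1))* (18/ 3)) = 0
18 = 18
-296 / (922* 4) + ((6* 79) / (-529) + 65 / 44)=0.50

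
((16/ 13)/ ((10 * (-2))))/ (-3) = 4/ 195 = 0.02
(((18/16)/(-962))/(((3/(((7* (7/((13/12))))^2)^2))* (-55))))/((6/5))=3735591048/151116251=24.72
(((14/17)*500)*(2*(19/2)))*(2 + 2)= 532000/17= 31294.12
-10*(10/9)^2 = -1000/81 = -12.35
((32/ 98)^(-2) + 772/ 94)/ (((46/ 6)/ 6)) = 1904967/ 138368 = 13.77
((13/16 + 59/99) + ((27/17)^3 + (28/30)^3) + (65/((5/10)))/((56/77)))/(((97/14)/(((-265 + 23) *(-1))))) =41566509753769/6433573500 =6460.87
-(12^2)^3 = -2985984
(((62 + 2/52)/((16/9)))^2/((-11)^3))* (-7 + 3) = 210743289/57584384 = 3.66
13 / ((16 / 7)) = 5.69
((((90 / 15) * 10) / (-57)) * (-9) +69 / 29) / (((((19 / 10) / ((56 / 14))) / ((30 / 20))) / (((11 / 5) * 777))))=63983.71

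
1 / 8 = 0.12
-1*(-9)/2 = 9/2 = 4.50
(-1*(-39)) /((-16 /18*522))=-39 /464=-0.08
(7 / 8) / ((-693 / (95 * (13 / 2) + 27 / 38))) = -0.78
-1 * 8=-8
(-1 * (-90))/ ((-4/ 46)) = -1035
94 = 94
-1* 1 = -1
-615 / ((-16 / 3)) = 1845 / 16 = 115.31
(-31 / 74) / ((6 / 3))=-31 / 148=-0.21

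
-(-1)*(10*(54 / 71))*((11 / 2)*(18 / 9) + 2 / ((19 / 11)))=124740 / 1349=92.47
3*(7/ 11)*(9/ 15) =63/ 55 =1.15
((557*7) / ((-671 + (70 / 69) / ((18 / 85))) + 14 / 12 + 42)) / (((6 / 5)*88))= -4035465 / 68096072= -0.06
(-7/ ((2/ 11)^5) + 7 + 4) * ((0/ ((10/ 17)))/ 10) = 0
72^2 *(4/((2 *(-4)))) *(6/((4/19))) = -73872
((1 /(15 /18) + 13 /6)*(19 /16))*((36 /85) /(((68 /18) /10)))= 51813 /11560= 4.48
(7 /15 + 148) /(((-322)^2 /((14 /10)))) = 2227 /1110900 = 0.00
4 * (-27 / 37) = -108 / 37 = -2.92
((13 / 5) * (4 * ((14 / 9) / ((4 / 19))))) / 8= 1729 / 180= 9.61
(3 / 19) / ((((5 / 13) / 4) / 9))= 1404 / 95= 14.78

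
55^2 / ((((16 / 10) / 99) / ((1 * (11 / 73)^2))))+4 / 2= 181267639 / 42632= 4251.91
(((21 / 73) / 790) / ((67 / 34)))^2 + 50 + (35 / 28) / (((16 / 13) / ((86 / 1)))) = 16403948471973243 / 119437167456800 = 137.34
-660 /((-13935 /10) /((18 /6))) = 1320 /929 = 1.42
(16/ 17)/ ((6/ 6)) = 16/ 17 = 0.94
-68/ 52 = -17/ 13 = -1.31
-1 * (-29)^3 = 24389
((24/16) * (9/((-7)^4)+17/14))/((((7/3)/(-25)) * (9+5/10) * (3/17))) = -7457475/638666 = -11.68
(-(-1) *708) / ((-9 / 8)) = -1888 / 3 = -629.33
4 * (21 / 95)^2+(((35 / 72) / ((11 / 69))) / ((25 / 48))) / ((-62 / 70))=-19740826 / 3077525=-6.41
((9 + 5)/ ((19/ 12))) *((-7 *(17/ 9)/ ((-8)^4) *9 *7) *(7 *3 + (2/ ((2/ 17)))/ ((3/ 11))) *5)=-3644375/ 4864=-749.25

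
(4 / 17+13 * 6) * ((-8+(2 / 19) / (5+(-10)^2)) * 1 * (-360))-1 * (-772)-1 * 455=3835309 / 17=225606.41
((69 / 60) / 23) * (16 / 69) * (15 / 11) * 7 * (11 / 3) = 28 / 69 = 0.41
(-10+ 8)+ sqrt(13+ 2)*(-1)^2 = -2+ sqrt(15) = 1.87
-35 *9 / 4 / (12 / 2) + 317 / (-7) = -3271 / 56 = -58.41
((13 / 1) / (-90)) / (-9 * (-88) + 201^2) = -13 / 3707370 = -0.00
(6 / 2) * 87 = 261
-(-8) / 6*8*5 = 160 / 3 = 53.33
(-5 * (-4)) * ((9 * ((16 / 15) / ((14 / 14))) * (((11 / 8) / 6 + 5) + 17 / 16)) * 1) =1208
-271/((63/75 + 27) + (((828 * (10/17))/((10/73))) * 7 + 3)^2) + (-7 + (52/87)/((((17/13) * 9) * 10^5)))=-3475959162770863664813/496565599680521325000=-7.00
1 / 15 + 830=12451 / 15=830.07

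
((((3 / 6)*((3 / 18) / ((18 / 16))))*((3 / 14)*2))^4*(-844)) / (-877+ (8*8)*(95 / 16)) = 13504 / 7829221617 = 0.00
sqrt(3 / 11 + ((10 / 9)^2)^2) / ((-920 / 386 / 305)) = -11773*sqrt(1426513) / 81972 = -171.54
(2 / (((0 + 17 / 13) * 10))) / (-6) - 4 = -4.03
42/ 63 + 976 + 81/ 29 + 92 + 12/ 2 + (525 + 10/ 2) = 139849/ 87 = 1607.46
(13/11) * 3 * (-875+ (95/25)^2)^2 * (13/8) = 58666515843/13750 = 4266655.70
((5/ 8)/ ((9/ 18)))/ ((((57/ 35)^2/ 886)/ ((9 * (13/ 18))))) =35273875/ 12996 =2714.21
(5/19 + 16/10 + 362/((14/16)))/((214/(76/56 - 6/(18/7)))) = -11330719/5977020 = -1.90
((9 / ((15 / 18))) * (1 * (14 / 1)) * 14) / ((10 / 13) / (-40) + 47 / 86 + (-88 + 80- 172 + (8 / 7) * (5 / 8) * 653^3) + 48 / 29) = 4804162272 / 451386910760665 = 0.00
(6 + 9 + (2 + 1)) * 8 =144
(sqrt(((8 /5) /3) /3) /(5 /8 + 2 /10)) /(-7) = -16*sqrt(10) /693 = -0.07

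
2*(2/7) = 4/7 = 0.57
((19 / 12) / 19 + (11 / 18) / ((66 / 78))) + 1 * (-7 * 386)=-97243 / 36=-2701.19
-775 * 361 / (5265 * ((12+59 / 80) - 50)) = 4476400 / 3138993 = 1.43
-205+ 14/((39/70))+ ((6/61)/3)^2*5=-26102035/145119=-179.87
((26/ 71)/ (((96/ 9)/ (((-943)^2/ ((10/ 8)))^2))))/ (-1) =-30839787576039/ 1775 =-17374528211.85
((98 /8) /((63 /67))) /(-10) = -469 /360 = -1.30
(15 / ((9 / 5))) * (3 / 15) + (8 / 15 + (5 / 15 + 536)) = 8078 / 15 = 538.53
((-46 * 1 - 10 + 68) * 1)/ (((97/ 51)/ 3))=1836/ 97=18.93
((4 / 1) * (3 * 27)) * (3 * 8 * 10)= 77760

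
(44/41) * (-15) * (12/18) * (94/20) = -2068/41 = -50.44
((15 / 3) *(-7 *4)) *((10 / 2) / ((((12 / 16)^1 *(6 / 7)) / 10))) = -98000 / 9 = -10888.89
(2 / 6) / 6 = 1 / 18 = 0.06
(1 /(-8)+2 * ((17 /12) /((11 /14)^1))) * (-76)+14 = -16537 /66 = -250.56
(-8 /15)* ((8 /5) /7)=-64 /525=-0.12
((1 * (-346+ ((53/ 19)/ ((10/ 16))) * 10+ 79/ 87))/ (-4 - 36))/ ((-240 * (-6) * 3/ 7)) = 3476627/ 285638400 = 0.01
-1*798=-798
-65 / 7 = -9.29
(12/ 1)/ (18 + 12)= 2/ 5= 0.40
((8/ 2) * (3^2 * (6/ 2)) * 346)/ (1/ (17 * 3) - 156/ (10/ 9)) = -9528840/ 35797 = -266.19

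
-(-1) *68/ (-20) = -17/ 5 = -3.40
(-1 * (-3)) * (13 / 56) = 39 / 56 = 0.70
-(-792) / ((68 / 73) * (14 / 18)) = 130086 / 119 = 1093.16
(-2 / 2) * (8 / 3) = -8 / 3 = -2.67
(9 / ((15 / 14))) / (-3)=-14 / 5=-2.80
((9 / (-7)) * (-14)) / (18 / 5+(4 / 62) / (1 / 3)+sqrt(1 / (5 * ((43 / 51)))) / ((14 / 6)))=384063960 / 80697457 - 201810 * sqrt(10965) / 80697457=4.50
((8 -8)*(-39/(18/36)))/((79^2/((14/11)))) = 0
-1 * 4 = -4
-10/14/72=-5/504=-0.01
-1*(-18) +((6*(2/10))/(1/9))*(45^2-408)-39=87213/5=17442.60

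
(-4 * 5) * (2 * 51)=-2040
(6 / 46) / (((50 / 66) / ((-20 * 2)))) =-792 / 115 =-6.89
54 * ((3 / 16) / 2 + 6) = 5265 / 16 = 329.06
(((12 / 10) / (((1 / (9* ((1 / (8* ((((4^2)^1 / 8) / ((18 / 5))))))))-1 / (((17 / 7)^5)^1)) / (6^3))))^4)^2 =243599851065002291851361105632143476272449034697006098772449601057344312098566416027877376 / 34825843627563492755235599234120368000267994419777867868408250390625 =6994801150264200377381.24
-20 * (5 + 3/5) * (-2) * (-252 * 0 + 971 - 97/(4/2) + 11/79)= 16327024/79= 206671.19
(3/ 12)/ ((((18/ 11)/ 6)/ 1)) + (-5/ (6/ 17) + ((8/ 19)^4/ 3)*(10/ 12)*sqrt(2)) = -53/ 4 + 10240*sqrt(2)/ 1172889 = -13.24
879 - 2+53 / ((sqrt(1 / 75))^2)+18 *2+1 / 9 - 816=36649 / 9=4072.11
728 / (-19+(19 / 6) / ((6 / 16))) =-6552 / 95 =-68.97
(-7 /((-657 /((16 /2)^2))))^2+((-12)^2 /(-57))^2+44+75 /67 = 542547069127 /10440294363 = 51.97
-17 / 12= -1.42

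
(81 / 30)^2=729 / 100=7.29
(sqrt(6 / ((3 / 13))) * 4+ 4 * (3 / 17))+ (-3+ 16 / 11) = -157 / 187+ 4 * sqrt(26) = 19.56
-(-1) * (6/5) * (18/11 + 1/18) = 67/33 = 2.03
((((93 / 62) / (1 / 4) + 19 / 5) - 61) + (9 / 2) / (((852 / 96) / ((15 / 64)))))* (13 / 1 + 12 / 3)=-4932397 / 5680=-868.38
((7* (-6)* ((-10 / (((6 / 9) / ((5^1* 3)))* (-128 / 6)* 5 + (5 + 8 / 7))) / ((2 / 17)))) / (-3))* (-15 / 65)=134946 / 689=195.86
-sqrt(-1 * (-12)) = -2 * sqrt(3) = -3.46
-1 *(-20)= 20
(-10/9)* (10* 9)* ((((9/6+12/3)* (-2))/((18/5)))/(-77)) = -250/63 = -3.97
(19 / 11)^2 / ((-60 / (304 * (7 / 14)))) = -13718 / 1815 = -7.56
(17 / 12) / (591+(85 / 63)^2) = 22491 / 9411616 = 0.00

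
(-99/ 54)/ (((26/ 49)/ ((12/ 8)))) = -539/ 104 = -5.18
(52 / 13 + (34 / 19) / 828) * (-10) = -157405 / 3933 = -40.02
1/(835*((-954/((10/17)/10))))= -1/13542030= -0.00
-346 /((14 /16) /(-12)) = 33216 /7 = 4745.14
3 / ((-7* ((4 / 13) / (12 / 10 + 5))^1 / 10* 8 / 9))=-97.15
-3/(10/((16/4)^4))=-384/5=-76.80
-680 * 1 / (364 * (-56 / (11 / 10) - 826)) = 935 / 438893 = 0.00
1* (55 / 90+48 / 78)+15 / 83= 27331 / 19422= 1.41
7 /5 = 1.40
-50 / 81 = -0.62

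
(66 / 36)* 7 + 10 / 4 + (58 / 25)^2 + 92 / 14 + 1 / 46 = 16487749 / 603750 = 27.31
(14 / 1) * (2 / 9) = 28 / 9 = 3.11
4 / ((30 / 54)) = 7.20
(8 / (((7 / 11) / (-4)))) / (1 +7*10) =-0.71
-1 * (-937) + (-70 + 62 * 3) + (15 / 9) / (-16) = 50539 / 48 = 1052.90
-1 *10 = -10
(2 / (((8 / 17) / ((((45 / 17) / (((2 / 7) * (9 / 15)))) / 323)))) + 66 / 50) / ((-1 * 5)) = -98397 / 323000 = -0.30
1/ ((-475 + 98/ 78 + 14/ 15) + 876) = 195/ 78622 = 0.00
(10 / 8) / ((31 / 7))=35 / 124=0.28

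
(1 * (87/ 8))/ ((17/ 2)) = 1.28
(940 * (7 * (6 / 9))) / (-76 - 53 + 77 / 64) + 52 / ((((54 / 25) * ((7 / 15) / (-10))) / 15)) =-1334983180 / 171759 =-7772.42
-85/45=-17/9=-1.89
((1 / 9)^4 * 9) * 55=55 / 729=0.08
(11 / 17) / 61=0.01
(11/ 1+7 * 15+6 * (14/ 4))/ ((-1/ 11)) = -1507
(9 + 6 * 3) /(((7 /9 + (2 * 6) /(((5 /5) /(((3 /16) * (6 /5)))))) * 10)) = 243 /313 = 0.78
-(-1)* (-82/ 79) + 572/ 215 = 1.62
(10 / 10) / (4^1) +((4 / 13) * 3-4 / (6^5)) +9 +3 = 332897 / 25272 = 13.17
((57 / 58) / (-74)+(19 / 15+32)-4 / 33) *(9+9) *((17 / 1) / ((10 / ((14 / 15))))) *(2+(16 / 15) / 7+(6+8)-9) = 99853017827 / 14753750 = 6767.98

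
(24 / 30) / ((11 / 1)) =4 / 55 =0.07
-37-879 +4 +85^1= -827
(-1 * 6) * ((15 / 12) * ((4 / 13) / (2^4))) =-15 / 104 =-0.14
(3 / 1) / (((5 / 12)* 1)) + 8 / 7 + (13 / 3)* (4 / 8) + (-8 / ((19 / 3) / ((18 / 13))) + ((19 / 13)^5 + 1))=16.43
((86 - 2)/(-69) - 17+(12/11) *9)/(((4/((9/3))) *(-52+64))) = -2125/4048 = -0.52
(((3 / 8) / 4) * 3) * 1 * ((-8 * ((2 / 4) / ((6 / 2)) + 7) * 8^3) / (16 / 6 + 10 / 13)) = -160992 / 67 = -2402.87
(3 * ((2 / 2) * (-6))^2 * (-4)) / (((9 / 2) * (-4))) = 24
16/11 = 1.45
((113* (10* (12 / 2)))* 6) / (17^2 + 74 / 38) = 96615 / 691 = 139.82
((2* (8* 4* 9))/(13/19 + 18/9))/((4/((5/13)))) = 20.63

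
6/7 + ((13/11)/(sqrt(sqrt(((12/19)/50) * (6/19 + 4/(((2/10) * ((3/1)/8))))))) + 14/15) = 3.09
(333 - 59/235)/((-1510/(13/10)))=-254137/887125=-0.29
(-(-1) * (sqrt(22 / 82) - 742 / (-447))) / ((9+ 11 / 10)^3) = 1000 * sqrt(451) / 42242341+ 742000 / 460544547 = 0.00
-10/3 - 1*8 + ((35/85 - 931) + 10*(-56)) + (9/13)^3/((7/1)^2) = -8245967315/5490303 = -1501.91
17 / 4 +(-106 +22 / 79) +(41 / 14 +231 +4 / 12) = 881197 / 6636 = 132.79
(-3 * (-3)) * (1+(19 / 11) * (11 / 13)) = 288 / 13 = 22.15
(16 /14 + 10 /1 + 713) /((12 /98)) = 35483 /6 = 5913.83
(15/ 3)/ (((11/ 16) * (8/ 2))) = 20/ 11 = 1.82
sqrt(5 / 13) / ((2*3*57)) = sqrt(65) / 4446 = 0.00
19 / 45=0.42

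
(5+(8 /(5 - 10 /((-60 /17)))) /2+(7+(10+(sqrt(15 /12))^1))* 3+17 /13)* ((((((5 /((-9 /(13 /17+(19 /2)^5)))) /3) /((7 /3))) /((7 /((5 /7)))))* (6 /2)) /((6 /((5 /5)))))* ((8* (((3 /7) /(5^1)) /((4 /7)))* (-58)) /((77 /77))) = 6103644355* sqrt(5) /186592+215623444129085 /171011568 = 1334014.94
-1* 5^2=-25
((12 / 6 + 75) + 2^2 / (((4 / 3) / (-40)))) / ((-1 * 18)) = 43 / 18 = 2.39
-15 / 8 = -1.88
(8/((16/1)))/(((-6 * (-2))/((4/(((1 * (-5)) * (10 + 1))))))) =-0.00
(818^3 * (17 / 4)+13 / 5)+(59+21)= 11631048343 / 5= 2326209668.60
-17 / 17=-1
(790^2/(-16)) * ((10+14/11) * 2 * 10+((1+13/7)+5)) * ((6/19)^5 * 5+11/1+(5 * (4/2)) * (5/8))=-479328942158932875/3050553968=-157128491.15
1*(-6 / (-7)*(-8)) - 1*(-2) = -34 / 7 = -4.86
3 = 3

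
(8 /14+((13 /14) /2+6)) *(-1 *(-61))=12017 /28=429.18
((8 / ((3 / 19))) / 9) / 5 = 152 / 135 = 1.13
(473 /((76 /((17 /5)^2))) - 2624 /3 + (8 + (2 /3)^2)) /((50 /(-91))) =1235973557 /855000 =1445.58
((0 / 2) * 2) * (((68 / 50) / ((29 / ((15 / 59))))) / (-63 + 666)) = 0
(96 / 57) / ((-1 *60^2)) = -2 / 4275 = -0.00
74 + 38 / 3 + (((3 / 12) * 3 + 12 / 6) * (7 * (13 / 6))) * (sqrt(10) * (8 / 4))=260 / 3 + 1001 * sqrt(10) / 12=350.45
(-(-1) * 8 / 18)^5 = 1024 / 59049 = 0.02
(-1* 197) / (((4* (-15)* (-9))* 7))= -197 / 3780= -0.05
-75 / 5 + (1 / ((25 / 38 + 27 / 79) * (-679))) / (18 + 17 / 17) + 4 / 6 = -87620671 / 6113037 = -14.33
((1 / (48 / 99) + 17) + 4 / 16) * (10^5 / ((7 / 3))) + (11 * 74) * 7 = 5833636 / 7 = 833376.57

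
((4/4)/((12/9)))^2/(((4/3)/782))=329.91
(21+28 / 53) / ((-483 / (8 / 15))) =-1304 / 54855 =-0.02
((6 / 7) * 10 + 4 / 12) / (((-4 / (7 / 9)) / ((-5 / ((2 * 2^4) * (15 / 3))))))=187 / 3456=0.05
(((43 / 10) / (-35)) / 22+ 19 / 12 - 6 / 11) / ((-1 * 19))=-11923 / 219450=-0.05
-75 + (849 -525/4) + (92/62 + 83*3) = 110761/124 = 893.23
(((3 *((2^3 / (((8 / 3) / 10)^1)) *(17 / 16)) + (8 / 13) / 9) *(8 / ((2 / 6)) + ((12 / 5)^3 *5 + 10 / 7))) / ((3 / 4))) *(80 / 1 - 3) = 8151047707 / 8775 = 928894.33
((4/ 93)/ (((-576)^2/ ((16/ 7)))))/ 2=1/ 6749568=0.00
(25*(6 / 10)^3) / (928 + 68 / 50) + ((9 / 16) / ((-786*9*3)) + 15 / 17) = 6617388031 / 7450864992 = 0.89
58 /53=1.09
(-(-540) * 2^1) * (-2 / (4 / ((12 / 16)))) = -405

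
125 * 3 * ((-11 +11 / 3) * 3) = -8250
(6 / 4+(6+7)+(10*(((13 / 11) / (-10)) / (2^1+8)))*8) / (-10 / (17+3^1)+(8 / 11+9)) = 213 / 145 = 1.47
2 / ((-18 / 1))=-1 / 9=-0.11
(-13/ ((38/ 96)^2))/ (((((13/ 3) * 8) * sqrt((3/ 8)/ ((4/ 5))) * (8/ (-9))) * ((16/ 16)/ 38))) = 2592 * sqrt(30)/ 95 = 149.44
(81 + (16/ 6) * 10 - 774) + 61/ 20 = -39797/ 60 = -663.28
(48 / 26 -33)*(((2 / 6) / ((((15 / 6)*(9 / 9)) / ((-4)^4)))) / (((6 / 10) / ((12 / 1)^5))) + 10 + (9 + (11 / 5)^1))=-5733097866 / 13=-441007528.15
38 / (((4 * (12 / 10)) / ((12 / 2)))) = 95 / 2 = 47.50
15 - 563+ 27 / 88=-48197 / 88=-547.69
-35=-35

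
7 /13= 0.54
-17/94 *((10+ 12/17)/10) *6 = -273/235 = -1.16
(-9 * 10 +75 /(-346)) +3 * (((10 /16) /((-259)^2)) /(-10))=-16751467839 /185680208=-90.22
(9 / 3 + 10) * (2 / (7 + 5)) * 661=8593 / 6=1432.17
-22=-22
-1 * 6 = -6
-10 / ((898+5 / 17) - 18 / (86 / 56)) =-1462 / 129617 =-0.01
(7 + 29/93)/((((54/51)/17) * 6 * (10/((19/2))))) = 93347/5022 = 18.59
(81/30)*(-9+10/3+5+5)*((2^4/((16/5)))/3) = 39/2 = 19.50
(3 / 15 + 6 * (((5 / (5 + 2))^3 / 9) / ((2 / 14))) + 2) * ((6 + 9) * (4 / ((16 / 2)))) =2867 / 98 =29.26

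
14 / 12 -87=-515 / 6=-85.83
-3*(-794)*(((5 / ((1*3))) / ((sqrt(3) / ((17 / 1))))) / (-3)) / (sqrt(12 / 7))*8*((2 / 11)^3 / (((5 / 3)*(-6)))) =215968*sqrt(7) / 11979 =47.70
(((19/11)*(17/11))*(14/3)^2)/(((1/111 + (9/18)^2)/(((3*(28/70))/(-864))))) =-585599/1878525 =-0.31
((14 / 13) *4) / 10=28 / 65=0.43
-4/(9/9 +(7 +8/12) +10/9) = -9/22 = -0.41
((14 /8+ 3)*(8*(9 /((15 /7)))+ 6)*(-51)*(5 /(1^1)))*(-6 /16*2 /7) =287793 /56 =5139.16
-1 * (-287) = 287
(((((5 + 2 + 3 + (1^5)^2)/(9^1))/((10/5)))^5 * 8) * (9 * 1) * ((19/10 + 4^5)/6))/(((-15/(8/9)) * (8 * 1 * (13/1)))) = -1652222209/2763493200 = -0.60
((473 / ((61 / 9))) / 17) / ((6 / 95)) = 134805 / 2074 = 65.00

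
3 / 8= 0.38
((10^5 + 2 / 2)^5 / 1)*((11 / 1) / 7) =110005500110001100005500011 / 7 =15715071444285871429357140.00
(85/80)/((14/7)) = 17/32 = 0.53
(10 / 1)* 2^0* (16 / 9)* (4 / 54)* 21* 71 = 159040 / 81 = 1963.46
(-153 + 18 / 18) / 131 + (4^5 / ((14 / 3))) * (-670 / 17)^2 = 90325554904 / 265013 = 340834.43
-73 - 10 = -83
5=5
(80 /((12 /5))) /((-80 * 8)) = -5 /96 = -0.05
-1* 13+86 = 73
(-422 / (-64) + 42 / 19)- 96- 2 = -54231 / 608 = -89.20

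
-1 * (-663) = 663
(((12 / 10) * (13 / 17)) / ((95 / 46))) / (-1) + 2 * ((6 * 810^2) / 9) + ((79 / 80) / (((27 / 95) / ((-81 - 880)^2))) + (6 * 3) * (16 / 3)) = 14245591200959 / 3488400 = 4083703.47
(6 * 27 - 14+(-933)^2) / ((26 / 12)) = 5223822 / 13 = 401832.46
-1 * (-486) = 486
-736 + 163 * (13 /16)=-9657 /16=-603.56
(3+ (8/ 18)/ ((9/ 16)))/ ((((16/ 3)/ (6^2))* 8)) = 3.20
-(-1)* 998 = 998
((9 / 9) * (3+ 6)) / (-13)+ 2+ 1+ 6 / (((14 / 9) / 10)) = 3720 / 91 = 40.88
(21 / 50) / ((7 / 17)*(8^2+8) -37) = -357 / 6250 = -0.06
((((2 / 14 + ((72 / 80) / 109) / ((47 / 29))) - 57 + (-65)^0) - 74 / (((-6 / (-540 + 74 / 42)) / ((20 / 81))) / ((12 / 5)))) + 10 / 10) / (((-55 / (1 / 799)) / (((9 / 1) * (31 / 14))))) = 10774952790649 / 5956946018100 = 1.81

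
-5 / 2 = -2.50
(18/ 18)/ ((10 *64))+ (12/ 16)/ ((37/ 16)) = 7717/ 23680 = 0.33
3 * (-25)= -75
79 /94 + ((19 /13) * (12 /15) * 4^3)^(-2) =934709167 /1111949312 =0.84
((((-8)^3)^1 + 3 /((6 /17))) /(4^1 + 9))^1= -1007 /26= -38.73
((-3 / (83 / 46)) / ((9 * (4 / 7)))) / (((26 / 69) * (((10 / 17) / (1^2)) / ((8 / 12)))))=-62951 / 64740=-0.97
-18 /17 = -1.06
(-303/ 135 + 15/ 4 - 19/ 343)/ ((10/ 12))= 1.74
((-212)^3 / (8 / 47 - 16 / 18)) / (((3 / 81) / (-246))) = -88058896290.95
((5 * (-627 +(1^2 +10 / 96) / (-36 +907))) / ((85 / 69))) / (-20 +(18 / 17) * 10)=602911949 / 2229760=270.39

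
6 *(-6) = -36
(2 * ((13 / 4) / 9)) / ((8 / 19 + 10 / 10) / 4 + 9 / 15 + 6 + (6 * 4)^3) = 2470 / 47301867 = 0.00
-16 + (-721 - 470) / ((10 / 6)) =-3653 / 5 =-730.60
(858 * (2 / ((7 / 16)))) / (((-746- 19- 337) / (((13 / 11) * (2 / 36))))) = -2704 / 11571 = -0.23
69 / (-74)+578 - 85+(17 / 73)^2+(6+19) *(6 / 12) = 99497794 / 197173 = 504.62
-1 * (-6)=6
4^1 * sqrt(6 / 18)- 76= -76 + 4 * sqrt(3) / 3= -73.69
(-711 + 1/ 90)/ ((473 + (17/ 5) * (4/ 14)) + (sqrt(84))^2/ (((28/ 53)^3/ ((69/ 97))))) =-2433117736/ 3008795319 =-0.81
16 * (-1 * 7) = -112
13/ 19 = 0.68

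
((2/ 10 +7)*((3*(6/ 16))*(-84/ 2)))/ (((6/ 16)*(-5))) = 4536/ 25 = 181.44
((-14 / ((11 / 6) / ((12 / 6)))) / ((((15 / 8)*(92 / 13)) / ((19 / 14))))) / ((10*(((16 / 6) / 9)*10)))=-6669 / 126500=-0.05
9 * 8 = 72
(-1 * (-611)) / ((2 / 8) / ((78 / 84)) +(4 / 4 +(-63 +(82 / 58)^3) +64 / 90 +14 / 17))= -296394395310 / 27830135399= -10.65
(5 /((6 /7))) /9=35 /54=0.65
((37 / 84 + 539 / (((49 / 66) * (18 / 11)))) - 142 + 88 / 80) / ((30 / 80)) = 84898 / 105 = 808.55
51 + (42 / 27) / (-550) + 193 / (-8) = 532069 / 19800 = 26.87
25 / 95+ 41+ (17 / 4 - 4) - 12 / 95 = 15727 / 380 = 41.39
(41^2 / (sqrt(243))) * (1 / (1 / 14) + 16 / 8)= 26896 * sqrt(3) / 27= 1725.38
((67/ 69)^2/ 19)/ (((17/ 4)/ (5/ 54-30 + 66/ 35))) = -0.33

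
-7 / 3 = -2.33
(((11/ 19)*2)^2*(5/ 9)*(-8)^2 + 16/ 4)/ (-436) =-0.12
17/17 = 1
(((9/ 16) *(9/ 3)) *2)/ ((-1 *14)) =-27/ 112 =-0.24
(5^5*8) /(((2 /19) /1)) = 237500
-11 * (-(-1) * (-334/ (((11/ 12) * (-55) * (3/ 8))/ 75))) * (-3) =480960/ 11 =43723.64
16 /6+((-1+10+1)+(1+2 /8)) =167 /12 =13.92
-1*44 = -44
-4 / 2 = -2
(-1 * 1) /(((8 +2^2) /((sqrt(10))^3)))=-5 * sqrt(10) /6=-2.64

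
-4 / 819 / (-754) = 2 / 308763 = 0.00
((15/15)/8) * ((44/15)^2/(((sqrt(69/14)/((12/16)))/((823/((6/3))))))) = 149.52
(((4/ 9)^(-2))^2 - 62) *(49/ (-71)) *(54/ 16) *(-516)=-1589080437/ 36352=-43713.70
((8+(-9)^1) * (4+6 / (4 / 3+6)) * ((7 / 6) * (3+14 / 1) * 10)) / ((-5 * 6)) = 6307 / 198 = 31.85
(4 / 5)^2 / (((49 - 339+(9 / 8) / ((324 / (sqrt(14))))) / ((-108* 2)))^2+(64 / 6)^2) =517133825998848* sqrt(14) / 250070722459285139804405+6923550862991892676608 / 1250353612296425699022025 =0.01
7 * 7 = 49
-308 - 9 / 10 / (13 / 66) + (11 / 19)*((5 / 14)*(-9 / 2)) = -10840819 / 34580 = -313.50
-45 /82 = -0.55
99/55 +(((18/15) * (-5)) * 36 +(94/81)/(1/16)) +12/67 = -5303617/27135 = -195.45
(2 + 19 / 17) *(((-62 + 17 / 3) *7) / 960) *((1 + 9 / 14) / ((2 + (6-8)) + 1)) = -206011 / 97920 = -2.10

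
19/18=1.06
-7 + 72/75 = -151/25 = -6.04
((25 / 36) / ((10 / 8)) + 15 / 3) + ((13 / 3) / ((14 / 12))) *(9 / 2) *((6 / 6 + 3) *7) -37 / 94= 400295 / 846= 473.16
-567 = -567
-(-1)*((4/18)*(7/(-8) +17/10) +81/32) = 1303/480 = 2.71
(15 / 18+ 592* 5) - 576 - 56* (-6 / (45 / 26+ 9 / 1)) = 149801 / 62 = 2416.15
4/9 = 0.44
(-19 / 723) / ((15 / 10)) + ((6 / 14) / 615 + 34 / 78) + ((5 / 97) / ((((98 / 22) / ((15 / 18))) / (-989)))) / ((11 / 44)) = -1036566410582 / 27474169905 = -37.73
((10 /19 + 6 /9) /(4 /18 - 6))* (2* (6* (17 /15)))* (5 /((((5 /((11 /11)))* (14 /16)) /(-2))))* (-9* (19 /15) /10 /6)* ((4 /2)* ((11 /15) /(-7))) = 0.26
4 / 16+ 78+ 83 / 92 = 3641 / 46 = 79.15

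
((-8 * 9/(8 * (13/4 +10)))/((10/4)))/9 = -8/265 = -0.03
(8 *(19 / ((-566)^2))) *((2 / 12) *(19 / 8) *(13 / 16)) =4693 / 30754176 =0.00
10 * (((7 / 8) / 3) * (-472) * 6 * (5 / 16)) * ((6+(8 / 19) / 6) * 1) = -1786225 / 114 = -15668.64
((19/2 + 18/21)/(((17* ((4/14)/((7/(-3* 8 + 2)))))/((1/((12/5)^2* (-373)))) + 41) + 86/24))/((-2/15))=-1141875/482774287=-0.00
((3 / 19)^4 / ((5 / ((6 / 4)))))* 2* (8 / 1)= 1944 / 651605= 0.00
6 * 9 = 54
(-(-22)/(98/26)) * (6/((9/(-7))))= -27.24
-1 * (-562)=562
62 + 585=647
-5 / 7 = -0.71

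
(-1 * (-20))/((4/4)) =20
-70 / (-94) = 35 / 47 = 0.74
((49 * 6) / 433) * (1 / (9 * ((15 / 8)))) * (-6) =-1568 / 6495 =-0.24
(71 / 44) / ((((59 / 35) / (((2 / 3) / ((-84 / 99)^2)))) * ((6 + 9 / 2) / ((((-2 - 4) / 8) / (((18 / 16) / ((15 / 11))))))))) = -1775 / 23128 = -0.08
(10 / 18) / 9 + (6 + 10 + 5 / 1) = 1706 / 81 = 21.06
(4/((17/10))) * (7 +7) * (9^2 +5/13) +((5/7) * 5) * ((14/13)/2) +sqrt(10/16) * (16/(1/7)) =28 * sqrt(10) +592905/221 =2771.37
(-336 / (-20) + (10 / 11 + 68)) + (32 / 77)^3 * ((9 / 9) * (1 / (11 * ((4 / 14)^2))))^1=43961298 / 512435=85.79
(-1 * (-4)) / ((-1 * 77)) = -4 / 77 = -0.05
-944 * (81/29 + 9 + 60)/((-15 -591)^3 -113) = 1965408/6453808741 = 0.00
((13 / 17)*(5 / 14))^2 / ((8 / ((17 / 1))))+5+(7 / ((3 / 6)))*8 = 3122977 / 26656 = 117.16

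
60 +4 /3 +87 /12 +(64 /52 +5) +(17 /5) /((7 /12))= 440309 /5460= 80.64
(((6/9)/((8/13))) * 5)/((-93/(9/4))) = -65/496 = -0.13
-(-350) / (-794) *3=-525 / 397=-1.32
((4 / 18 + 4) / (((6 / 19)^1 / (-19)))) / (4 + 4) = -6859 / 216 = -31.75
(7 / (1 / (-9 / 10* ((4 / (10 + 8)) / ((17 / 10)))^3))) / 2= -2800 / 397953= -0.01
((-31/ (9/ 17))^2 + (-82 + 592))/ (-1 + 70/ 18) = 319039/ 234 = 1363.41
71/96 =0.74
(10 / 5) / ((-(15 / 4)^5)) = -2048 / 759375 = -0.00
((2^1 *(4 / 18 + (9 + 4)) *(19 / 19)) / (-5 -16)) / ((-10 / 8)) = 136 / 135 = 1.01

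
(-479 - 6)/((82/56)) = -13580/41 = -331.22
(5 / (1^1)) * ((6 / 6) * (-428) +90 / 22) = -2119.55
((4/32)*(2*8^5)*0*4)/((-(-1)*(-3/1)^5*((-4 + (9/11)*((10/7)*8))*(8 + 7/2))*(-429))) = 0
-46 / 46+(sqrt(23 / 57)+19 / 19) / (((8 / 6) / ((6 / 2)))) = 5 / 4+3 * sqrt(1311) / 76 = 2.68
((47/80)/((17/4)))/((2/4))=47/170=0.28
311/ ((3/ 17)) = 5287/ 3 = 1762.33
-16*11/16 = -11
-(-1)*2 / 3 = 2 / 3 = 0.67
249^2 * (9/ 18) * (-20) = -620010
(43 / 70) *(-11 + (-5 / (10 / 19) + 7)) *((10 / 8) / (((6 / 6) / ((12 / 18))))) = -387 / 56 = -6.91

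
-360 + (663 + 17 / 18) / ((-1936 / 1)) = -12557231 / 34848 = -360.34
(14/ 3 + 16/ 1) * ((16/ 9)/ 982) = 0.04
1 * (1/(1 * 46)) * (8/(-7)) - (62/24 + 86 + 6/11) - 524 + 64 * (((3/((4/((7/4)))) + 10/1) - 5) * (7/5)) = -5053049/106260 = -47.55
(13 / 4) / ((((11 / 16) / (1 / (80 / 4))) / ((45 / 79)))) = 117 / 869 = 0.13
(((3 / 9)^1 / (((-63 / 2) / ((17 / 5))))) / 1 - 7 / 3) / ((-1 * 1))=2239 / 945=2.37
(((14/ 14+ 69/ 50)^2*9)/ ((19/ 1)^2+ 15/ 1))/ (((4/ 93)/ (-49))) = -580785093/ 3760000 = -154.46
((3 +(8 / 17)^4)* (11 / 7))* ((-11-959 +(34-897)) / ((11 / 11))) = -5134689417 / 584647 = -8782.55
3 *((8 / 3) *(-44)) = -352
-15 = -15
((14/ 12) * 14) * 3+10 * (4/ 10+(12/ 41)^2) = 90533/ 1681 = 53.86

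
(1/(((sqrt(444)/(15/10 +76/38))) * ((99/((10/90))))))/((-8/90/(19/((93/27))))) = -665 * sqrt(111)/605616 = -0.01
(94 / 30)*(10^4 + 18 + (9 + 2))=157121 / 5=31424.20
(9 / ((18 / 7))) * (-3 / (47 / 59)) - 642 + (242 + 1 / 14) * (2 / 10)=-606.77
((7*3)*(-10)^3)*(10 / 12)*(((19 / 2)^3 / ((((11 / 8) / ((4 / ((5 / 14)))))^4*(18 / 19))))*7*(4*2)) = -514461092311728128 / 131769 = -3904264981230.24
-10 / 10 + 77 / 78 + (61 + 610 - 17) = 51011 / 78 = 653.99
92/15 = 6.13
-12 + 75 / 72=-263 / 24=-10.96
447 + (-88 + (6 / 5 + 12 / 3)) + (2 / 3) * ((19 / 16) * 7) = 44369 / 120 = 369.74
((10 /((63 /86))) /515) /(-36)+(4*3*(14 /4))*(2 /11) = 4905211 /642411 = 7.64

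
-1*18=-18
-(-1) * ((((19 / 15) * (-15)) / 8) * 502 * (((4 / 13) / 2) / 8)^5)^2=22743361 / 2312881695184912384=0.00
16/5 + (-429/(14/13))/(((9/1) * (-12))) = 17359/2520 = 6.89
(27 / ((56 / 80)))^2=72900 / 49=1487.76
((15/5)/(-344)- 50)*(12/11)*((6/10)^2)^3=-37622961/14781250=-2.55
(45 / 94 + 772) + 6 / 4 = 36377 / 47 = 773.98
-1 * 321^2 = -103041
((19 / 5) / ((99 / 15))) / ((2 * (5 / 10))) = 19 / 33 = 0.58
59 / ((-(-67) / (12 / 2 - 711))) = -41595 / 67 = -620.82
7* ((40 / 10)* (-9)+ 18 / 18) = -245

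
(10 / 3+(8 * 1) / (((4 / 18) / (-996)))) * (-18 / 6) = 107558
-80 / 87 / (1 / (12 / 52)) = -80 / 377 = -0.21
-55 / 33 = -5 / 3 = -1.67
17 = 17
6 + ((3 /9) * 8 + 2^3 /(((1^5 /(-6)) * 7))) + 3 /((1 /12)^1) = 794 /21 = 37.81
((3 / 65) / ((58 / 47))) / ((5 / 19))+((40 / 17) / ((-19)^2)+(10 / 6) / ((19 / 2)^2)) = 57994069 / 347047350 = 0.17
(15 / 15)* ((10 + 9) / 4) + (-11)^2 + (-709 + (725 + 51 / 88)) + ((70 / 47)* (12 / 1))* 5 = 958275 / 4136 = 231.69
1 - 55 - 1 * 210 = -264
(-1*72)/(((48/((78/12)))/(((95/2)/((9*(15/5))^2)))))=-1235/1944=-0.64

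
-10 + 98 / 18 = -41 / 9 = -4.56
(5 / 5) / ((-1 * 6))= -1 / 6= -0.17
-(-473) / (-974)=-473 / 974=-0.49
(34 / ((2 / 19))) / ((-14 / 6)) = -969 / 7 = -138.43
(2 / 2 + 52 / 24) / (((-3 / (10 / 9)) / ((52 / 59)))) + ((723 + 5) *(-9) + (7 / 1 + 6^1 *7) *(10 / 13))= -404778614 / 62127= -6515.34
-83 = -83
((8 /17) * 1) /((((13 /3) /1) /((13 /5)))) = 24 /85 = 0.28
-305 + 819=514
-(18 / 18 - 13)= 12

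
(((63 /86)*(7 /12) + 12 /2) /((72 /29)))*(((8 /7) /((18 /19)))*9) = 406087 /14448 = 28.11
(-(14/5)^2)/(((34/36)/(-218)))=769104/425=1809.66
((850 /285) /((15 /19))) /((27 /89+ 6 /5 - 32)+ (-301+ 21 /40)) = -121040 /10604331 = -0.01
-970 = -970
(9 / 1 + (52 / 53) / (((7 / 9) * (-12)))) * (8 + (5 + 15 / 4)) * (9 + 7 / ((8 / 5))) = 5914425 / 2968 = 1992.73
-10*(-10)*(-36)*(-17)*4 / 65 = 48960 / 13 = 3766.15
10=10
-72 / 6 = -12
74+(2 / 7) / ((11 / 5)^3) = 74.03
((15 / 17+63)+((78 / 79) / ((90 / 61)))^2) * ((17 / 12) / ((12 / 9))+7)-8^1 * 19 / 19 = 65015656469 / 127316400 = 510.66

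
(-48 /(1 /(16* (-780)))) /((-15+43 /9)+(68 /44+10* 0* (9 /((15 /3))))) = -59304960 /859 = -69039.53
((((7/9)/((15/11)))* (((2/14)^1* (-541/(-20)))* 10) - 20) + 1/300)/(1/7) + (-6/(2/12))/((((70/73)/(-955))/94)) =63697471631/18900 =3370236.59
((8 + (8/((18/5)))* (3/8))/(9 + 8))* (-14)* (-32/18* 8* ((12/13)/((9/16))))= 3039232/17901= 169.78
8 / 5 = 1.60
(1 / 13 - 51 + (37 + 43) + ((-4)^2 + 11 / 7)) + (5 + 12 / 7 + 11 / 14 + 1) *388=304363 / 91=3344.65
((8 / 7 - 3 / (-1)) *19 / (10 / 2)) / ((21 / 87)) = 15979 / 245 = 65.22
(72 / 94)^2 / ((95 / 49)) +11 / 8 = 2816437 / 1678840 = 1.68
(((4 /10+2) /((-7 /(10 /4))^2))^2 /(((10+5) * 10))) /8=3 /38416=0.00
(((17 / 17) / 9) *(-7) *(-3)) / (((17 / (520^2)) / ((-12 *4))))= -30284800 / 17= -1781458.82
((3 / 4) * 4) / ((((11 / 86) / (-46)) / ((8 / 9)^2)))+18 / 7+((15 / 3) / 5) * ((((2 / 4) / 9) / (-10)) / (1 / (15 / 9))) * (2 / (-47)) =-6151573 / 7238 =-849.90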